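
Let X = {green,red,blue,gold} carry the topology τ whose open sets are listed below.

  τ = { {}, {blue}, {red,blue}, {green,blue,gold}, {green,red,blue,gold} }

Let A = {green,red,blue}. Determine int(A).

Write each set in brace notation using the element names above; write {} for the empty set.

U open, U⊆A: {}, {blue}, {red,blue}. int(A) = ⋃ = {red,blue}

{red,blue}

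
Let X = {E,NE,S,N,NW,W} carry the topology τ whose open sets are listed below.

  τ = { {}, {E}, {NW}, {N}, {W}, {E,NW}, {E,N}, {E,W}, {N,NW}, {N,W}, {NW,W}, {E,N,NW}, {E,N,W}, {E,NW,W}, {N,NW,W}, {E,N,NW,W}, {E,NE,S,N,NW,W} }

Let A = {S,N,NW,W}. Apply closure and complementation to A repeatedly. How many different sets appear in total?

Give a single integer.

X∖A={E,NE}, int(X∖A)={E}, hence cl(A)={NE,S,N,NW,W}
Orbit (k=closure, c=complement):
  1. A     = {S,N,NW,W}
  2. kA    = {NE,S,N,NW,W}
  3. cA    = {E,NE}
  4. ckA   = {E}
  5. kcA   = {E,NE,S}
  6. ckcA  = {N,NW,W}
(closed under both — stop)

6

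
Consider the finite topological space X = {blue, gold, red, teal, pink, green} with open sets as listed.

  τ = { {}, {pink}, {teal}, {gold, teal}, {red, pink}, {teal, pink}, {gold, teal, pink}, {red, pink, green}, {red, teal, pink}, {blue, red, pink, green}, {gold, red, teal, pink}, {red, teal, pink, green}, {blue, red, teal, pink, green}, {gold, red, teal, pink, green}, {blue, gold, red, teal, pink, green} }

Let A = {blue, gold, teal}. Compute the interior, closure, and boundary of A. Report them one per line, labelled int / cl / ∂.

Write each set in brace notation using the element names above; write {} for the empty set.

opens ⊆ A: {}, {teal}, {gold, teal}; union → int = {gold, teal}
complement {red, pink, green}; its interior {red, pink, green}; cl(A) = X∖{red, pink, green} = {blue, gold, teal}
boundary = {blue, gold, teal} ∖ {gold, teal} = {blue}

int(A) = {gold, teal}
cl(A)  = {blue, gold, teal}
∂A     = {blue}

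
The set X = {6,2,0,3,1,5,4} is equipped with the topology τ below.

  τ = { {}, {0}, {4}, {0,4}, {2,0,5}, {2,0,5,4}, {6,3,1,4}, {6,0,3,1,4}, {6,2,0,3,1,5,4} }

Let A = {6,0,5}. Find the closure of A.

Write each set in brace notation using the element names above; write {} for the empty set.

{6,2,0,3,1,5}

closure: X∖int(X∖A) = X∖{4} = {6,2,0,3,1,5}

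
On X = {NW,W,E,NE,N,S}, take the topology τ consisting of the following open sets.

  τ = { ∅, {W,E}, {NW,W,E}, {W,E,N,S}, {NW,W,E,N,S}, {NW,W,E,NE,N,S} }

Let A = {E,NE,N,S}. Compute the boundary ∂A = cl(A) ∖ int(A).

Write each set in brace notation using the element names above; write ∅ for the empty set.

{NW,W,E,NE,N,S}

opens ⊆ A: ∅; union → int = ∅
complement {NW,W}; its interior ∅; cl(A) = X∖∅ = {NW,W,E,NE,N,S}
boundary = {NW,W,E,NE,N,S} ∖ ∅ = {NW,W,E,NE,N,S}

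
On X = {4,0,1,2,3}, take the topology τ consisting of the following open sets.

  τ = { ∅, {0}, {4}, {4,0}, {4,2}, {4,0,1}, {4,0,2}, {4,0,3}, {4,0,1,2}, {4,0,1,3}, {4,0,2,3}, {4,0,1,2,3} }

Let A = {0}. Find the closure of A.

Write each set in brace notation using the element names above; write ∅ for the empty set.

complement {4,1,2,3}; its interior {4,2}; cl(A) = X∖{4,2} = {0,1,3}

{0,1,3}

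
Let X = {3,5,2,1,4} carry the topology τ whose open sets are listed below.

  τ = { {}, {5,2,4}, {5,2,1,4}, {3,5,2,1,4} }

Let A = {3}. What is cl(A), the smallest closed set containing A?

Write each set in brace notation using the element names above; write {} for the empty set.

closure: X∖int(X∖A) = X∖{5,2,1,4} = {3}

{3}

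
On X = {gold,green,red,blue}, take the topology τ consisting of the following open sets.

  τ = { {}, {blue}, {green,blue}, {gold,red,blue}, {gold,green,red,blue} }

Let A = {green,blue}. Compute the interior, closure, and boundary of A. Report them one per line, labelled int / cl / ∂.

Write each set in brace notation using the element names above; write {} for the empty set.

int(A) = {green,blue}
cl(A)  = {gold,green,red,blue}
∂A     = {gold,red}

open subsets of A: {}, {blue}, {green,blue}; so int(A) = {green,blue}
closure: X∖int(X∖A) = X∖{} = {gold,green,red,blue}
∂A = {gold,green,red,blue} minus {green,blue} = {gold,red}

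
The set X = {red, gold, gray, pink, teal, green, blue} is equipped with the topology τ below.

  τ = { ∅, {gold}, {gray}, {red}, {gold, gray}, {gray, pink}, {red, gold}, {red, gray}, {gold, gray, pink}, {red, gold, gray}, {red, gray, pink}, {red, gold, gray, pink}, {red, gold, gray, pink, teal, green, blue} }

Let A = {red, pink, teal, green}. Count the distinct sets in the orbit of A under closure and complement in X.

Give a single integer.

8

closure: X∖int(X∖A) = X∖{gold, gray} = {red, pink, teal, green, blue}
Let k=closure and c=complement:
  1. A     = {red, pink, teal, green}
  2. kA    = {red, pink, teal, green, blue}
  3. cA    = {gold, gray, blue}
  4. ckA   = {gold, gray}
  5. kcA   = {gold, gray, pink, teal, green, blue}
  6. ckcA  = {red}
  7. kckcA = {red, teal, green, blue}
  8. ckckcA = {gold, gray, pink}
— saturated at 8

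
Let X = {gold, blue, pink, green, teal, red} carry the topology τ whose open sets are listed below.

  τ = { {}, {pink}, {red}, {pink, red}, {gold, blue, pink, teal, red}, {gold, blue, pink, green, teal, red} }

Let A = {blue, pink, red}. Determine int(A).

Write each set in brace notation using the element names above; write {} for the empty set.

{pink, red}

open subsets of A: {}, {red}, {pink}, {pink, red}; so int(A) = {pink, red}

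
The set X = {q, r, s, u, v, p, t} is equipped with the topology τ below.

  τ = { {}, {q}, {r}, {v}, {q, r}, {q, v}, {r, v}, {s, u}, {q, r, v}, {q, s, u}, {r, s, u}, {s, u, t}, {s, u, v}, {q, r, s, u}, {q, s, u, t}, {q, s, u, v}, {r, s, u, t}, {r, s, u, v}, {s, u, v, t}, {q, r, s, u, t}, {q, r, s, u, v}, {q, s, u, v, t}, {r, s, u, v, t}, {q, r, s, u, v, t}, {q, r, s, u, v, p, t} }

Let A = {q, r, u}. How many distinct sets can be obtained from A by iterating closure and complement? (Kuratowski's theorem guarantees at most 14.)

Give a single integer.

10

cl via duality: int({s, v, p, t}) = {v}, so X∖{v} = {q, r, s, u, p, t}
Write k for closure, c for complement:
  1. A     = {q, r, u}
  2. kA    = {q, r, s, u, p, t}
  3. cA    = {s, v, p, t}
  4. ckA   = {v}
  5. kcA   = {s, u, v, p, t}
  6. kckA  = {v, p}
  7. ckcA  = {q, r}
  8. ckckA = {q, r, s, u, t}
  9. kckcA = {q, r, p}
  10. ckckcA = {s, u, v, t}
applying k or c yields no new set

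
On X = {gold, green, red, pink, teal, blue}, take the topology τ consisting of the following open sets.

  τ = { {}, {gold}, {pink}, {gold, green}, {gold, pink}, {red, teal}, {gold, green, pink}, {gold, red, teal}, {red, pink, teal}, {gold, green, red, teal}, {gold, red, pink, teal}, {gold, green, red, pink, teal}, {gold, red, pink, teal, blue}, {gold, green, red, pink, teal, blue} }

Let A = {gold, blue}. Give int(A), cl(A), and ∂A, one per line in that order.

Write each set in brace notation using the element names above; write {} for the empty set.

open subsets of A: {}, {gold}; so int(A) = {gold}
closure: X∖int(X∖A) = X∖{red, pink, teal} = {gold, green, blue}
∂A = {gold, green, blue} minus {gold} = {green, blue}

int(A) = {gold}
cl(A)  = {gold, green, blue}
∂A     = {green, blue}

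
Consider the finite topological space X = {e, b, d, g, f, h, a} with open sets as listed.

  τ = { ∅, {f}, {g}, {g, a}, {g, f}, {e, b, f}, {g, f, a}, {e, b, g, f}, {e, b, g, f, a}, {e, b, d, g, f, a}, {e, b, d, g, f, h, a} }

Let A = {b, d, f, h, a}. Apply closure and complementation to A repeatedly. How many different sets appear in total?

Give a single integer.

X∖A={e, g}, int(X∖A)={g}, hence cl(A)={e, b, d, f, h, a}
Orbit (k=closure, c=complement):
  1. A     = {b, d, f, h, a}
  2. kA    = {e, b, d, f, h, a}
  3. cA    = {e, g}
  4. ckA   = {g}
  5. kcA   = {e, b, d, g, h, a}
  6. kckA  = {d, g, h, a}
  7. ckcA  = {f}
  8. ckckA = {e, b, f}
  9. kckcA = {e, b, d, f, h}
  10. ckckcA = {g, a}
(closed under both — stop)

10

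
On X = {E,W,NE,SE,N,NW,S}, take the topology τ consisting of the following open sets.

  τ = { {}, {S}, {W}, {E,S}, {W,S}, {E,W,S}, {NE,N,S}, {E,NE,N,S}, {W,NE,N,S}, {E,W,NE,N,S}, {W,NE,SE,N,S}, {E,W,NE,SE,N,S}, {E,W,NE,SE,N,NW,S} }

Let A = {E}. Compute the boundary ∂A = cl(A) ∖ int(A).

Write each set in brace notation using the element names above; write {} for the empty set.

U open, U⊆A: {}. int(A) = ⋃ = {}
X∖A={W,NE,SE,N,NW,S}, int(X∖A)={W,NE,SE,N,S}, hence cl(A)={E,NW}
∂A: remove int from cl → {E,NW}

{E,NW}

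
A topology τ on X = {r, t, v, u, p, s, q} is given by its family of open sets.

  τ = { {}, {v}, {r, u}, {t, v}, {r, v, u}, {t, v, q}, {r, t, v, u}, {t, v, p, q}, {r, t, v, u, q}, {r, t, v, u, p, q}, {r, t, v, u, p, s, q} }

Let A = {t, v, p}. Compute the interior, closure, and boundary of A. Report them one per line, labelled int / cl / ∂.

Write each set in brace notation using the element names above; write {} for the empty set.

opens ⊆ A: {}, {v}, {t, v}; union → int = {t, v}
complement {r, u, s, q}; its interior {r, u}; cl(A) = X∖{r, u} = {t, v, p, s, q}
boundary = {t, v, p, s, q} ∖ {t, v} = {p, s, q}

int(A) = {t, v}
cl(A)  = {t, v, p, s, q}
∂A     = {p, s, q}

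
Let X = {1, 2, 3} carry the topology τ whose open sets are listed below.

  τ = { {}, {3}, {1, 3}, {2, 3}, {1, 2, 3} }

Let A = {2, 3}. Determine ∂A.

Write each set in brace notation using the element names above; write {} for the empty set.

{1}

opens ⊆ A: {}, {3}, {2, 3}; union → int = {2, 3}
complement {1}; its interior {}; cl(A) = X∖{} = {1, 2, 3}
boundary = {1, 2, 3} ∖ {2, 3} = {1}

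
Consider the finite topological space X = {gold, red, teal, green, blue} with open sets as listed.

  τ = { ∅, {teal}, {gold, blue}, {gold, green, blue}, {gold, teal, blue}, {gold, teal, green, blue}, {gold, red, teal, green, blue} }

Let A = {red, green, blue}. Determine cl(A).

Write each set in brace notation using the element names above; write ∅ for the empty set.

cl via duality: int({gold, teal}) = {teal}, so X∖{teal} = {gold, red, green, blue}

{gold, red, green, blue}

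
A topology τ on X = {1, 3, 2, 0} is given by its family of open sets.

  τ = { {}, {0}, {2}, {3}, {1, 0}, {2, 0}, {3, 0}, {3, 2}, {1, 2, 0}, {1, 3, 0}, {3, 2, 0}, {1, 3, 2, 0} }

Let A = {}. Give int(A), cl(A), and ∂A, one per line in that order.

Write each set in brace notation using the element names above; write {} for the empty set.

U open, U⊆A: {}. int(A) = ⋃ = {}
X∖A={1, 3, 2, 0}, int(X∖A)={1, 3, 2, 0}, hence cl(A)={}
∂A: remove int from cl → {}

int(A) = {}
cl(A)  = {}
∂A     = {}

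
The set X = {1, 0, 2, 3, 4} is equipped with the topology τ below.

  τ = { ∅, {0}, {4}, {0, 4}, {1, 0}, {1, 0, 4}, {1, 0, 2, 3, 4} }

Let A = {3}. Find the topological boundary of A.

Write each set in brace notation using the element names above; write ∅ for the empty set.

{2, 3}

open subsets of A: ∅; so int(A) = ∅
closure: X∖int(X∖A) = X∖{1, 0, 4} = {2, 3}
∂A = {2, 3} minus ∅ = {2, 3}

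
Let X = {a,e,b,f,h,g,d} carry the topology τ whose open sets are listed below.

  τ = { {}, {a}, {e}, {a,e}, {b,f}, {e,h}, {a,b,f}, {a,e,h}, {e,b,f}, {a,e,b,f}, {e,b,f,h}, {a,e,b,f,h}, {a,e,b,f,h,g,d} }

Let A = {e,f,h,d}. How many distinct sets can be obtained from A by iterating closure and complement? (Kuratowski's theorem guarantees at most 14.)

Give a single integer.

10

X∖A={a,b,g}, int(X∖A)={a}, hence cl(A)={e,b,f,h,g,d}
Orbit (k=closure, c=complement):
  1. A     = {e,f,h,d}
  2. kA    = {e,b,f,h,g,d}
  3. cA    = {a,b,g}
  4. ckA   = {a}
  5. kcA   = {a,b,f,g,d}
  6. kckA  = {a,g,d}
  7. ckcA  = {e,h}
  8. ckckA = {e,b,f,h}
  9. kckcA = {e,h,g,d}
  10. ckckcA = {a,b,f}
(closed under both — stop)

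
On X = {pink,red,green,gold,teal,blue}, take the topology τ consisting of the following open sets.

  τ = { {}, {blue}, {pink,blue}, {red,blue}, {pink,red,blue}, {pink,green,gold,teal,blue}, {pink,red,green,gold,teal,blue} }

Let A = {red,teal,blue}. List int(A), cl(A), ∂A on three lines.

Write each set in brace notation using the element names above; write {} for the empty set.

open subsets of A: {}, {blue}, {red,blue}; so int(A) = {red,blue}
closure: X∖int(X∖A) = X∖{} = {pink,red,green,gold,teal,blue}
∂A = {pink,red,green,gold,teal,blue} minus {red,blue} = {pink,green,gold,teal}

int(A) = {red,blue}
cl(A)  = {pink,red,green,gold,teal,blue}
∂A     = {pink,green,gold,teal}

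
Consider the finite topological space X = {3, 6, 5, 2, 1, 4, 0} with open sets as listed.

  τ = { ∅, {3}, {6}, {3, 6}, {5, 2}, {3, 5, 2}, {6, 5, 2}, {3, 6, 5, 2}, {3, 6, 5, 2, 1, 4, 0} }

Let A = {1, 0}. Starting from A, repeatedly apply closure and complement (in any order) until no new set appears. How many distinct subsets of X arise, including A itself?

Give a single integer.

6

X∖A={3, 6, 5, 2, 4}, int(X∖A)={3, 6, 5, 2}, hence cl(A)={1, 4, 0}
Orbit (k=closure, c=complement):
  1. A     = {1, 0}
  2. kA    = {1, 4, 0}
  3. cA    = {3, 6, 5, 2, 4}
  4. ckA   = {3, 6, 5, 2}
  5. kcA   = {3, 6, 5, 2, 1, 4, 0}
  6. ckcA  = ∅
(closed under both — stop)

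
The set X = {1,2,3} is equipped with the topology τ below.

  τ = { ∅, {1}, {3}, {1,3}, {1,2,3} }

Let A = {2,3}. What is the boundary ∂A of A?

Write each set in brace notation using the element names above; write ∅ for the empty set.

{2}

opens ⊆ A: ∅, {3}; union → int = {3}
complement {1}; its interior {1}; cl(A) = X∖{1} = {2,3}
boundary = {2,3} ∖ {3} = {2}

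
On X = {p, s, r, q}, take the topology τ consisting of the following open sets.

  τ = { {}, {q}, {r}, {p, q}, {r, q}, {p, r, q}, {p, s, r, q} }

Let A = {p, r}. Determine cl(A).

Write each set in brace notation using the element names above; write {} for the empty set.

{p, s, r}

cl via duality: int({s, q}) = {q}, so X∖{q} = {p, s, r}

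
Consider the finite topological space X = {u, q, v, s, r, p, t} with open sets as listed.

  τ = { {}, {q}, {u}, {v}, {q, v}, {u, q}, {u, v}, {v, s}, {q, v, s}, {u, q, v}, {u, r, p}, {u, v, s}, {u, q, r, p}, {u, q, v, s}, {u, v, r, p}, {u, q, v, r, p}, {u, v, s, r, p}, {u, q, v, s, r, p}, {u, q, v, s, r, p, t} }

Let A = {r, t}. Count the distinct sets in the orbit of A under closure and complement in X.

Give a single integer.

6

closure: X∖int(X∖A) = X∖{u, q, v, s} = {r, p, t}
Let k=closure and c=complement:
  1. A     = {r, t}
  2. kA    = {r, p, t}
  3. cA    = {u, q, v, s, p}
  4. ckA   = {u, q, v, s}
  5. kcA   = {u, q, v, s, r, p, t}
  6. ckcA  = {}
— saturated at 6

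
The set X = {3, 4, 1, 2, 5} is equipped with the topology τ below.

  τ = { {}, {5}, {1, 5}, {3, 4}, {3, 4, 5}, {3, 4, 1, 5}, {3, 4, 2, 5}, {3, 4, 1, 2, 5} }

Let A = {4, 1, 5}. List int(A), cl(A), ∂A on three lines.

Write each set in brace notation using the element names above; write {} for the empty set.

int(A) = {1, 5}
cl(A)  = {3, 4, 1, 2, 5}
∂A     = {3, 4, 2}

U open, U⊆A: {}, {5}, {1, 5}. int(A) = ⋃ = {1, 5}
X∖A={3, 2}, int(X∖A)={}, hence cl(A)={3, 4, 1, 2, 5}
∂A: remove int from cl → {3, 4, 2}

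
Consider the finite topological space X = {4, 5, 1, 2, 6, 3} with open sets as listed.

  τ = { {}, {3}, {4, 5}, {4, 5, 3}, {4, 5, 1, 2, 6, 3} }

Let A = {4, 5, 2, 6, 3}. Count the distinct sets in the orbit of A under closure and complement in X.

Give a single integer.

6

closure: X∖int(X∖A) = X∖{} = {4, 5, 1, 2, 6, 3}
Let k=closure and c=complement:
  1. A     = {4, 5, 2, 6, 3}
  2. kA    = {4, 5, 1, 2, 6, 3}
  3. cA    = {1}
  4. ckA   = {}
  5. kcA   = {1, 2, 6}
  6. ckcA  = {4, 5, 3}
— saturated at 6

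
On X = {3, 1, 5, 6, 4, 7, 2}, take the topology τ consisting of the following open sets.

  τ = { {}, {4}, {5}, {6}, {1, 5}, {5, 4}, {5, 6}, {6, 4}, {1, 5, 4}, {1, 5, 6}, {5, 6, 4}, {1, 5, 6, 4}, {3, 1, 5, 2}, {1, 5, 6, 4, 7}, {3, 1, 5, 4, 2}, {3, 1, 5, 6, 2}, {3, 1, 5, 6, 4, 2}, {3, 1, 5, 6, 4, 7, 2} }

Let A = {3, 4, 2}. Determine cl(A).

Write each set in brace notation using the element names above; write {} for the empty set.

cl via duality: int({1, 5, 6, 7}) = {1, 5, 6}, so X∖{1, 5, 6} = {3, 4, 7, 2}

{3, 4, 7, 2}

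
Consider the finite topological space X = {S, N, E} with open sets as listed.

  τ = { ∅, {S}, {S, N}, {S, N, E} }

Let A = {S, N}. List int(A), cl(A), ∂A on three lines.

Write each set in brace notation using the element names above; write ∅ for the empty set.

interior: largest open inside A is {S, N} (from ∅, {S}, {S, N})
cl via duality: int({E}) = ∅, so X∖∅ = {S, N, E}
cl∖int = {E}

int(A) = {S, N}
cl(A)  = {S, N, E}
∂A     = {E}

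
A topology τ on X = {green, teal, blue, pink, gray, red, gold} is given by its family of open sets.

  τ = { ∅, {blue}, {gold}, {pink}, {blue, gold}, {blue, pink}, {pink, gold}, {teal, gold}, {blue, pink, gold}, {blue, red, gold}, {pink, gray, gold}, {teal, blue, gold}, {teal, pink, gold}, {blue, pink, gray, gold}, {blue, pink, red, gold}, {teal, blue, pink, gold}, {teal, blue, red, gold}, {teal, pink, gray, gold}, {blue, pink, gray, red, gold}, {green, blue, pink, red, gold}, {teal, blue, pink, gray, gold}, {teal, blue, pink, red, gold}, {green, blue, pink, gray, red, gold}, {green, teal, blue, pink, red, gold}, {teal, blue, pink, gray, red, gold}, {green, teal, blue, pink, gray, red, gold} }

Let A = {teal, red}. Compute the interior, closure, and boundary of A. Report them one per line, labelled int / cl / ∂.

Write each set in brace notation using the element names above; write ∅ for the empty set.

interior: largest open inside A is ∅ (from ∅)
cl via duality: int({green, blue, pink, gray, gold}) = {blue, pink, gray, gold}, so X∖{blue, pink, gray, gold} = {green, teal, red}
cl∖int = {green, teal, red}

int(A) = ∅
cl(A)  = {green, teal, red}
∂A     = {green, teal, red}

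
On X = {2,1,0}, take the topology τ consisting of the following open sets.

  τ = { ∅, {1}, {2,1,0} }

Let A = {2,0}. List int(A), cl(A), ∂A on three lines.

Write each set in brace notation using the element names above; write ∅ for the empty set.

int(A) = ∅
cl(A)  = {2,0}
∂A     = {2,0}

open subsets of A: ∅; so int(A) = ∅
closure: X∖int(X∖A) = X∖{1} = {2,0}
∂A = {2,0} minus ∅ = {2,0}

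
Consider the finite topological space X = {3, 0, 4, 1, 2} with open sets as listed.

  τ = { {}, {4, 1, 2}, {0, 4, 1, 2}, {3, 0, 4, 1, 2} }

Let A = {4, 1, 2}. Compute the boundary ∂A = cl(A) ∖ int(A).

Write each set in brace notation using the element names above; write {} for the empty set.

opens ⊆ A: {}, {4, 1, 2}; union → int = {4, 1, 2}
complement {3, 0}; its interior {}; cl(A) = X∖{} = {3, 0, 4, 1, 2}
boundary = {3, 0, 4, 1, 2} ∖ {4, 1, 2} = {3, 0}

{3, 0}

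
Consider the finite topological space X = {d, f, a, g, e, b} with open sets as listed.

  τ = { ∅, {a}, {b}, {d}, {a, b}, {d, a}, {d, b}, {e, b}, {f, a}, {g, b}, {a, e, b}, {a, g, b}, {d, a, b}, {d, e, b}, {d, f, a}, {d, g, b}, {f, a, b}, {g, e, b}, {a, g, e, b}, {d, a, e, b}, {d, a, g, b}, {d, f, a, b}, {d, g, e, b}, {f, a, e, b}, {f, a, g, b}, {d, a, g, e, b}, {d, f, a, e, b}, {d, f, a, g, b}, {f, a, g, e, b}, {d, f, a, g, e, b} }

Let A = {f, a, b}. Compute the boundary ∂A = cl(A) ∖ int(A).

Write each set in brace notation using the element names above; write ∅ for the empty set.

open subsets of A: ∅, {b}, {a}, {f, a}, {a, b}, {f, a, b}; so int(A) = {f, a, b}
closure: X∖int(X∖A) = X∖{d} = {f, a, g, e, b}
∂A = {f, a, g, e, b} minus {f, a, b} = {g, e}

{g, e}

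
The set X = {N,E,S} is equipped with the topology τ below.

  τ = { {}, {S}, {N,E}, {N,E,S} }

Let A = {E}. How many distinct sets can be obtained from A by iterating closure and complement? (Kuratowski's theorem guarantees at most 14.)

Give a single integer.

X∖A={N,S}, int(X∖A)={S}, hence cl(A)={N,E}
Orbit (k=closure, c=complement):
  1. A     = {E}
  2. kA    = {N,E}
  3. cA    = {N,S}
  4. ckA   = {S}
  5. kcA   = {N,E,S}
  6. ckcA  = {}
(closed under both — stop)

6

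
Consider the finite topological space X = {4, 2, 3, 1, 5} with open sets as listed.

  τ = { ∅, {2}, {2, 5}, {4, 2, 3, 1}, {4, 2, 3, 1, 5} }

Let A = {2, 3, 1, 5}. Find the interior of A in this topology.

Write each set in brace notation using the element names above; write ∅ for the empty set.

U open, U⊆A: ∅, {2}, {2, 5}. int(A) = ⋃ = {2, 5}

{2, 5}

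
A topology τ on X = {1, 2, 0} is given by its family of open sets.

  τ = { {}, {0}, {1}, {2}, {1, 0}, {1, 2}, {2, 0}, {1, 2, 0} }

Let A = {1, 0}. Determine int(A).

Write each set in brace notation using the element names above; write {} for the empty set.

open subsets of A: {}, {0}, {1}, {1, 0}; so int(A) = {1, 0}

{1, 0}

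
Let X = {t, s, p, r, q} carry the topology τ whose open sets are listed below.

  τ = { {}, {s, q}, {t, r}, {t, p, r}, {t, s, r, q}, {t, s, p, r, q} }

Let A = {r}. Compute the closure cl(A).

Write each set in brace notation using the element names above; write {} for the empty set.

cl via duality: int({t, s, p, q}) = {s, q}, so X∖{s, q} = {t, p, r}

{t, p, r}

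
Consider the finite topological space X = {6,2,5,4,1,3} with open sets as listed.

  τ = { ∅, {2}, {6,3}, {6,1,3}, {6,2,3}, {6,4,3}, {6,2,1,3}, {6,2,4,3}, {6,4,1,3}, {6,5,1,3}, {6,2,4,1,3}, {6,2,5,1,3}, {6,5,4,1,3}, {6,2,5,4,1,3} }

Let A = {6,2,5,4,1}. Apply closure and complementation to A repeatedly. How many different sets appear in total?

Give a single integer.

complement {3}; its interior ∅; cl(A) = X∖∅ = {6,2,5,4,1,3}
With k = closure, c = complement:
  1. A     = {6,2,5,4,1}
  2. kA    = {6,2,5,4,1,3}
  3. cA    = {3}
  4. ckA   = ∅
  5. kcA   = {6,5,4,1,3}
  6. ckcA  = {2}
k, c of each give nothing new

6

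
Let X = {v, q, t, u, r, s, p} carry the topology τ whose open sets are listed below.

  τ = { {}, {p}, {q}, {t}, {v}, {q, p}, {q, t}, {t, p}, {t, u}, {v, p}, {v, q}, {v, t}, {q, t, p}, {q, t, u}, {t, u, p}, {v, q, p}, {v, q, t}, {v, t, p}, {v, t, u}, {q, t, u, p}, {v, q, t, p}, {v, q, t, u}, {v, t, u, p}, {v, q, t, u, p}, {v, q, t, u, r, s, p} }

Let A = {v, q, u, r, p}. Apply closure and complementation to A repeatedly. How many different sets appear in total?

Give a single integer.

complement {t, s}; its interior {t}; cl(A) = X∖{t} = {v, q, u, r, s, p}
With k = closure, c = complement:
  1. A     = {v, q, u, r, p}
  2. kA    = {v, q, u, r, s, p}
  3. cA    = {t, s}
  4. ckA   = {t}
  5. kcA   = {t, u, r, s}
  6. ckcA  = {v, q, p}
  7. kckcA = {v, q, r, s, p}
  8. ckckcA = {t, u}
k, c of each give nothing new

8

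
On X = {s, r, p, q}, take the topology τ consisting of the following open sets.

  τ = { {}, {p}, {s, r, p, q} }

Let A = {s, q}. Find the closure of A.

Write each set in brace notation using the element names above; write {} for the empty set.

cl via duality: int({r, p}) = {p}, so X∖{p} = {s, r, q}

{s, r, q}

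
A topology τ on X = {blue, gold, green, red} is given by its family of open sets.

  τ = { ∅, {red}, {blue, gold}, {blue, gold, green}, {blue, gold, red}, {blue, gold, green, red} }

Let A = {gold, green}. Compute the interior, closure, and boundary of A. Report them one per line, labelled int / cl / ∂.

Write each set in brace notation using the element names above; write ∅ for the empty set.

int(A) = ∅
cl(A)  = {blue, gold, green}
∂A     = {blue, gold, green}

interior: largest open inside A is ∅ (from ∅)
cl via duality: int({blue, red}) = {red}, so X∖{red} = {blue, gold, green}
cl∖int = {blue, gold, green}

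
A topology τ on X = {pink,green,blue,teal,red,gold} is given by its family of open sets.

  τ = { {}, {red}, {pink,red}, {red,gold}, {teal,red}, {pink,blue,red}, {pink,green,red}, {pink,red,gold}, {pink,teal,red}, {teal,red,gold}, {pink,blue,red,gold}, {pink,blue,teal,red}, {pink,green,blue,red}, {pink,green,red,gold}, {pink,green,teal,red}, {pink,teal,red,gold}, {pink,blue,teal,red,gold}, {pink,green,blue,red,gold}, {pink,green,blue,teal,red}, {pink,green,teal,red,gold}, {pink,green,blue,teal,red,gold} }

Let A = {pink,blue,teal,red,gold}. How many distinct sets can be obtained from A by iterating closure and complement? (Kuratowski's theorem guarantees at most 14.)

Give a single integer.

closure: X∖int(X∖A) = X∖{} = {pink,green,blue,teal,red,gold}
Let k=closure and c=complement:
  1. A     = {pink,blue,teal,red,gold}
  2. kA    = {pink,green,blue,teal,red,gold}
  3. cA    = {green}
  4. ckA   = {}
— saturated at 4

4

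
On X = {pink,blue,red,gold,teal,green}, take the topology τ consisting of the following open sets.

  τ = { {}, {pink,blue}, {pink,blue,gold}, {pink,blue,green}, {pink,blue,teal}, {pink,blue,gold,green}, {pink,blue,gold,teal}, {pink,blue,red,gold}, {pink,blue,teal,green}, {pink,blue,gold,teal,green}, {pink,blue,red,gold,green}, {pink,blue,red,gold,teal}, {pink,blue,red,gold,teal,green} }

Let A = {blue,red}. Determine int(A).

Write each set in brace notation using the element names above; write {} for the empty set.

{}

open subsets of A: {}; so int(A) = {}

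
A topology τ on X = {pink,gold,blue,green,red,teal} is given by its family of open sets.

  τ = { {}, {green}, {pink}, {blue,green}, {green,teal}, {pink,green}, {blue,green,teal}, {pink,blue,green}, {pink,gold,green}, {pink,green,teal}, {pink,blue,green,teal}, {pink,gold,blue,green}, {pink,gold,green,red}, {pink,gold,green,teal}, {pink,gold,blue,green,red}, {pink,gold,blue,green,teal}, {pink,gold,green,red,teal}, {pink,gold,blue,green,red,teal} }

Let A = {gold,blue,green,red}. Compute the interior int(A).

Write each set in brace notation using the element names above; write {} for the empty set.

open subsets of A: {}, {green}, {blue,green}; so int(A) = {blue,green}

{blue,green}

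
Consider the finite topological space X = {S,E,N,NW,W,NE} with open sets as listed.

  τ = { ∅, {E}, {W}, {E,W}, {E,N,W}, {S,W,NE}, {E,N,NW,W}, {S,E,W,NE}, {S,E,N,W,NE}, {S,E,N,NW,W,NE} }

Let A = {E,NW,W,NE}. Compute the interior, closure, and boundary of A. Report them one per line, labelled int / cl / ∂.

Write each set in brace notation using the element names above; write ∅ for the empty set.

int(A) = {E,W}
cl(A)  = {S,E,N,NW,W,NE}
∂A     = {S,N,NW,NE}

open subsets of A: ∅, {E}, {W}, {E,W}; so int(A) = {E,W}
closure: X∖int(X∖A) = X∖∅ = {S,E,N,NW,W,NE}
∂A = {S,E,N,NW,W,NE} minus {E,W} = {S,N,NW,NE}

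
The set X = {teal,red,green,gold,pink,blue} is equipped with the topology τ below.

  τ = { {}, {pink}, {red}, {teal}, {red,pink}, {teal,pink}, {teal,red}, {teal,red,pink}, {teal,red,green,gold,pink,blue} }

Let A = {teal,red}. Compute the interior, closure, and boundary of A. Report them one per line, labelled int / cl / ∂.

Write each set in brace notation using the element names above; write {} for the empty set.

int(A) = {teal,red}
cl(A)  = {teal,red,green,gold,blue}
∂A     = {green,gold,blue}

opens ⊆ A: {}, {red}, {teal}, {teal,red}; union → int = {teal,red}
complement {green,gold,pink,blue}; its interior {pink}; cl(A) = X∖{pink} = {teal,red,green,gold,blue}
boundary = {teal,red,green,gold,blue} ∖ {teal,red} = {green,gold,blue}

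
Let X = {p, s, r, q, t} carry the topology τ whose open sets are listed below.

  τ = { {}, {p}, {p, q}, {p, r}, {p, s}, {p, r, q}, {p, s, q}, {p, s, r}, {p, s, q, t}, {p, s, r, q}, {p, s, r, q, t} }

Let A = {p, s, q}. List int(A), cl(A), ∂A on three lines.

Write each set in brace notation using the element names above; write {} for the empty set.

int(A) = {p, s, q}
cl(A)  = {p, s, r, q, t}
∂A     = {r, t}

open subsets of A: {}, {p}, {p, s}, {p, q}, {p, s, q}; so int(A) = {p, s, q}
closure: X∖int(X∖A) = X∖{} = {p, s, r, q, t}
∂A = {p, s, r, q, t} minus {p, s, q} = {r, t}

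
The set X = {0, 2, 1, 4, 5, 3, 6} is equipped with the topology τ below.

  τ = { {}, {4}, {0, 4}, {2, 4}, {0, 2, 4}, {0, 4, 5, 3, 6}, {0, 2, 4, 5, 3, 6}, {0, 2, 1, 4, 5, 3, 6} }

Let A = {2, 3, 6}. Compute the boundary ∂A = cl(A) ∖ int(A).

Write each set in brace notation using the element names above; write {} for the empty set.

{2, 1, 5, 3, 6}

open subsets of A: {}; so int(A) = {}
closure: X∖int(X∖A) = X∖{0, 4} = {2, 1, 5, 3, 6}
∂A = {2, 1, 5, 3, 6} minus {} = {2, 1, 5, 3, 6}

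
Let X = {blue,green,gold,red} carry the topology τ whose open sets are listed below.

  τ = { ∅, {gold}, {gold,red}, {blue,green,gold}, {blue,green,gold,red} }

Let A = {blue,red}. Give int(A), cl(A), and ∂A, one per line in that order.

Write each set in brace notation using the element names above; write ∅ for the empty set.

open subsets of A: ∅; so int(A) = ∅
closure: X∖int(X∖A) = X∖{gold} = {blue,green,red}
∂A = {blue,green,red} minus ∅ = {blue,green,red}

int(A) = ∅
cl(A)  = {blue,green,red}
∂A     = {blue,green,red}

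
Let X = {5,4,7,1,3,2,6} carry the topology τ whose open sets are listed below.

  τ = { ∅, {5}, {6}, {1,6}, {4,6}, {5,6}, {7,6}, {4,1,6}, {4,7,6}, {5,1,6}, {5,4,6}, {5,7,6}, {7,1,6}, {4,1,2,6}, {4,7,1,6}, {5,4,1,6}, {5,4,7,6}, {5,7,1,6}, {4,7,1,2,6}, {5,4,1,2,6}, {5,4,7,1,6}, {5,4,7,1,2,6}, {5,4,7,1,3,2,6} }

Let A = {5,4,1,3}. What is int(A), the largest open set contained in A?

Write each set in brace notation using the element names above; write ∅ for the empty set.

U open, U⊆A: ∅, {5}. int(A) = ⋃ = {5}

{5}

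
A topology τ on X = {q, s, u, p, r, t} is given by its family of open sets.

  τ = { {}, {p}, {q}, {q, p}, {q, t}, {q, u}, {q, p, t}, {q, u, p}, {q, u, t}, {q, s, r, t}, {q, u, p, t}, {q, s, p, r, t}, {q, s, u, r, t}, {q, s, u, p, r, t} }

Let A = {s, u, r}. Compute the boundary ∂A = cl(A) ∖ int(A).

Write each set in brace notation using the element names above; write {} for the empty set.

interior: largest open inside A is {} (from {})
cl via duality: int({q, p, t}) = {q, p, t}, so X∖{q, p, t} = {s, u, r}
cl∖int = {s, u, r}

{s, u, r}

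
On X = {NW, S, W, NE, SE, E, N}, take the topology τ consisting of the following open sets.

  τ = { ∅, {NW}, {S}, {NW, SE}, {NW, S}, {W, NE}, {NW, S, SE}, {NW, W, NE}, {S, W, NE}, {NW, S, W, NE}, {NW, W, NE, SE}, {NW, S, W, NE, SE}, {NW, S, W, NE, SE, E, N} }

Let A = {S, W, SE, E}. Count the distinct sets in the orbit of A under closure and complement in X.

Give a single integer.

closure: X∖int(X∖A) = X∖{NW} = {S, W, NE, SE, E, N}
Let k=closure and c=complement:
  1. A     = {S, W, SE, E}
  2. kA    = {S, W, NE, SE, E, N}
  3. cA    = {NW, NE, N}
  4. ckA   = {NW}
  5. kcA   = {NW, W, NE, SE, E, N}
  6. kckA  = {NW, SE, E, N}
  7. ckcA  = {S}
  8. ckckA = {S, W, NE}
  9. kckcA = {S, E, N}
  10. kckckA = {S, W, NE, E, N}
  11. ckckcA = {NW, W, NE, SE}
  12. ckckckA = {NW, SE}
— saturated at 12

12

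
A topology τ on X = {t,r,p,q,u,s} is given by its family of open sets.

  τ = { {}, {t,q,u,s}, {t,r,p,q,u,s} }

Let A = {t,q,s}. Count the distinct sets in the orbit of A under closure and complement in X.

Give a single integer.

4

complement {r,p,u}; its interior {}; cl(A) = X∖{} = {t,r,p,q,u,s}
With k = closure, c = complement:
  1. A     = {t,q,s}
  2. kA    = {t,r,p,q,u,s}
  3. cA    = {r,p,u}
  4. ckA   = {}
k, c of each give nothing new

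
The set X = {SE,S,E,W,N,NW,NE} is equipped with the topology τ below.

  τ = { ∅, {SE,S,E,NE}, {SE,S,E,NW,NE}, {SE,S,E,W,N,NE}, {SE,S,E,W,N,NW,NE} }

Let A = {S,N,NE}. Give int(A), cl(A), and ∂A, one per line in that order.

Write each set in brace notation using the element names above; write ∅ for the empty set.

opens ⊆ A: ∅; union → int = ∅
complement {SE,E,W,NW}; its interior ∅; cl(A) = X∖∅ = {SE,S,E,W,N,NW,NE}
boundary = {SE,S,E,W,N,NW,NE} ∖ ∅ = {SE,S,E,W,N,NW,NE}

int(A) = ∅
cl(A)  = {SE,S,E,W,N,NW,NE}
∂A     = {SE,S,E,W,N,NW,NE}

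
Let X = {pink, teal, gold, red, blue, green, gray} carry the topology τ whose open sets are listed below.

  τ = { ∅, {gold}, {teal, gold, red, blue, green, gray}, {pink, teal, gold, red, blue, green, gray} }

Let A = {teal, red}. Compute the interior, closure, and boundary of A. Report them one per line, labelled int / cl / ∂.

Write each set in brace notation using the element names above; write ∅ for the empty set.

int(A) = ∅
cl(A)  = {pink, teal, red, blue, green, gray}
∂A     = {pink, teal, red, blue, green, gray}

U open, U⊆A: ∅. int(A) = ⋃ = ∅
X∖A={pink, gold, blue, green, gray}, int(X∖A)={gold}, hence cl(A)={pink, teal, red, blue, green, gray}
∂A: remove int from cl → {pink, teal, red, blue, green, gray}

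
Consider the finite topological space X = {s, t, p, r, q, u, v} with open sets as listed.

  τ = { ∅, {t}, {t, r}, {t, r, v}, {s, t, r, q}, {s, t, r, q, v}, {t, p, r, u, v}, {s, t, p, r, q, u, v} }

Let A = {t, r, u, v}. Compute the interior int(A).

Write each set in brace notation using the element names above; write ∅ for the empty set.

{t, r, v}

U open, U⊆A: ∅, {t}, {t, r}, {t, r, v}. int(A) = ⋃ = {t, r, v}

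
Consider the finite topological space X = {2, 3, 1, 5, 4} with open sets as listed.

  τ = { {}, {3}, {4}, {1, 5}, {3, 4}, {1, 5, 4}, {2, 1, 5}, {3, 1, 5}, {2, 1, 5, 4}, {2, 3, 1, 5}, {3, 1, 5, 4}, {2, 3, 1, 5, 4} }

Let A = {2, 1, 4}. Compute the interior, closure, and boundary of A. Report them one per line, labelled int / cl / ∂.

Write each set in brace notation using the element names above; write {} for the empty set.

int(A) = {4}
cl(A)  = {2, 1, 5, 4}
∂A     = {2, 1, 5}

open subsets of A: {}, {4}; so int(A) = {4}
closure: X∖int(X∖A) = X∖{3} = {2, 1, 5, 4}
∂A = {2, 1, 5, 4} minus {4} = {2, 1, 5}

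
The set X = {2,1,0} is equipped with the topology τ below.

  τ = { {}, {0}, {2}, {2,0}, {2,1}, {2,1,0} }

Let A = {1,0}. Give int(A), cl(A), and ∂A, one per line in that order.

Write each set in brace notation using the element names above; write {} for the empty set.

int(A) = {0}
cl(A)  = {1,0}
∂A     = {1}

open subsets of A: {}, {0}; so int(A) = {0}
closure: X∖int(X∖A) = X∖{2} = {1,0}
∂A = {1,0} minus {0} = {1}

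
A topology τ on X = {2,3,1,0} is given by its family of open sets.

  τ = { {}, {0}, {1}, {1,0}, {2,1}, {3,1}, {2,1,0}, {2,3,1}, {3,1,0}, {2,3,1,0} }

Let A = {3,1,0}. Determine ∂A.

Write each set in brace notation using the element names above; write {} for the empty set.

U open, U⊆A: {}, {0}, {1}, {3,1}, {1,0}, {3,1,0}. int(A) = ⋃ = {3,1,0}
X∖A={2}, int(X∖A)={}, hence cl(A)={2,3,1,0}
∂A: remove int from cl → {2}

{2}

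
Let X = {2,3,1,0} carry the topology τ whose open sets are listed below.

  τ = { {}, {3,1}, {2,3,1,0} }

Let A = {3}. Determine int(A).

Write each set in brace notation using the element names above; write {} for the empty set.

opens ⊆ A: {}; union → int = {}

{}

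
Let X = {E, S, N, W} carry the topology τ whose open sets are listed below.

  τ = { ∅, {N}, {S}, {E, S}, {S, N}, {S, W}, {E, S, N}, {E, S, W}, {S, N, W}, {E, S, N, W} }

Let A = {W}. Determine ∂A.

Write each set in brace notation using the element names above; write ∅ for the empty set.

opens ⊆ A: ∅; union → int = ∅
complement {E, S, N}; its interior {E, S, N}; cl(A) = X∖{E, S, N} = {W}
boundary = {W} ∖ ∅ = {W}

{W}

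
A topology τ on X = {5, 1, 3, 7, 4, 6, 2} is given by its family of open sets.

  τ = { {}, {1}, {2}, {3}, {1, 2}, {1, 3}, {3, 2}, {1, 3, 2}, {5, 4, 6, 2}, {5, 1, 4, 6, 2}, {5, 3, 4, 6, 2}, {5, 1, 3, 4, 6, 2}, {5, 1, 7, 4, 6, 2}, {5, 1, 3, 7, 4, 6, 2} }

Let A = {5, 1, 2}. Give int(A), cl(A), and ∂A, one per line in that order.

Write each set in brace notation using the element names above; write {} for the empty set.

int(A) = {1, 2}
cl(A)  = {5, 1, 7, 4, 6, 2}
∂A     = {5, 7, 4, 6}

opens ⊆ A: {}, {2}, {1}, {1, 2}; union → int = {1, 2}
complement {3, 7, 4, 6}; its interior {3}; cl(A) = X∖{3} = {5, 1, 7, 4, 6, 2}
boundary = {5, 1, 7, 4, 6, 2} ∖ {1, 2} = {5, 7, 4, 6}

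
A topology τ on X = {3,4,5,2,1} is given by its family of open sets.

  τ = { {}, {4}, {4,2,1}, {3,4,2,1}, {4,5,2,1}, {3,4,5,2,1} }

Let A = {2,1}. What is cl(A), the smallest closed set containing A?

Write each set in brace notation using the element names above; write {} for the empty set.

complement {3,4,5}; its interior {4}; cl(A) = X∖{4} = {3,5,2,1}

{3,5,2,1}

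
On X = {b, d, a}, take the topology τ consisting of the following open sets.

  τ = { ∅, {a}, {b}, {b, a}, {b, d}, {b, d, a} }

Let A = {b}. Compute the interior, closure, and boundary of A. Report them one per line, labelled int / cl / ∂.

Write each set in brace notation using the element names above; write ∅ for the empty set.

int(A) = {b}
cl(A)  = {b, d}
∂A     = {d}

interior: largest open inside A is {b} (from ∅, {b})
cl via duality: int({d, a}) = {a}, so X∖{a} = {b, d}
cl∖int = {d}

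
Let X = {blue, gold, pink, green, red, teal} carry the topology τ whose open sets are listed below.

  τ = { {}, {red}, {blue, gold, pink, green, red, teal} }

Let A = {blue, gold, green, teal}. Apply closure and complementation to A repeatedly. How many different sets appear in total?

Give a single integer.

closure: X∖int(X∖A) = X∖{red} = {blue, gold, pink, green, teal}
Let k=closure and c=complement:
  1. A     = {blue, gold, green, teal}
  2. kA    = {blue, gold, pink, green, teal}
  3. cA    = {pink, red}
  4. ckA   = {red}
  5. kcA   = {blue, gold, pink, green, red, teal}
  6. ckcA  = {}
— saturated at 6

6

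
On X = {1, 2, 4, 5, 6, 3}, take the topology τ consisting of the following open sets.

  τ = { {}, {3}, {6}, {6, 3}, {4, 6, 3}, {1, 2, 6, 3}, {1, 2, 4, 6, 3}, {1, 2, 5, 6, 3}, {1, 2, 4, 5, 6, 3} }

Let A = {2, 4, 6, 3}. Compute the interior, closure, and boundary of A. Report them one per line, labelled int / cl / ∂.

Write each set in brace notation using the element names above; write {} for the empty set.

int(A) = {4, 6, 3}
cl(A)  = {1, 2, 4, 5, 6, 3}
∂A     = {1, 2, 5}

U open, U⊆A: {}, {6}, {3}, {6, 3}, {4, 6, 3}. int(A) = ⋃ = {4, 6, 3}
X∖A={1, 5}, int(X∖A)={}, hence cl(A)={1, 2, 4, 5, 6, 3}
∂A: remove int from cl → {1, 2, 5}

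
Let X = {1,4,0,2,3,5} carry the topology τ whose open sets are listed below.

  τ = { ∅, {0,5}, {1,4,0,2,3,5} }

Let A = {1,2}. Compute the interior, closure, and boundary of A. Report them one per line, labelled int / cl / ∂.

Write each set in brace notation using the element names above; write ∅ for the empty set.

open subsets of A: ∅; so int(A) = ∅
closure: X∖int(X∖A) = X∖{0,5} = {1,4,2,3}
∂A = {1,4,2,3} minus ∅ = {1,4,2,3}

int(A) = ∅
cl(A)  = {1,4,2,3}
∂A     = {1,4,2,3}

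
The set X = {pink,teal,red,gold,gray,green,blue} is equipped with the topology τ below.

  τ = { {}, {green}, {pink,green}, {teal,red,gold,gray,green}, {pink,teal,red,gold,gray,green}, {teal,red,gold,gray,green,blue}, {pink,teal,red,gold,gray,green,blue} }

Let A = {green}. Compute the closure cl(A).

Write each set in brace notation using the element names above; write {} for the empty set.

X∖A={pink,teal,red,gold,gray,blue}, int(X∖A)={}, hence cl(A)={pink,teal,red,gold,gray,green,blue}

{pink,teal,red,gold,gray,green,blue}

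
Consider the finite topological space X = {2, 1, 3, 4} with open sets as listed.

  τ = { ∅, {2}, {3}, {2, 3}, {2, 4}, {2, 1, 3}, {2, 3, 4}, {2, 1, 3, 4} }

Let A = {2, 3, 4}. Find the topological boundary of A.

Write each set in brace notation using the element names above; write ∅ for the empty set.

{1}

open subsets of A: ∅, {2}, {3}, {2, 4}, {2, 3}, {2, 3, 4}; so int(A) = {2, 3, 4}
closure: X∖int(X∖A) = X∖∅ = {2, 1, 3, 4}
∂A = {2, 1, 3, 4} minus {2, 3, 4} = {1}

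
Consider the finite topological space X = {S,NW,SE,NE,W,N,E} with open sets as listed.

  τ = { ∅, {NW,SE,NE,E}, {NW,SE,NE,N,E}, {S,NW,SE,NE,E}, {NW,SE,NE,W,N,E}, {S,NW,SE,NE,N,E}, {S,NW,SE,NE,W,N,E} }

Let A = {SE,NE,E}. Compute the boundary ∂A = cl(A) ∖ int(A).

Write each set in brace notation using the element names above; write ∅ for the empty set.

{S,NW,SE,NE,W,N,E}

open subsets of A: ∅; so int(A) = ∅
closure: X∖int(X∖A) = X∖∅ = {S,NW,SE,NE,W,N,E}
∂A = {S,NW,SE,NE,W,N,E} minus ∅ = {S,NW,SE,NE,W,N,E}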